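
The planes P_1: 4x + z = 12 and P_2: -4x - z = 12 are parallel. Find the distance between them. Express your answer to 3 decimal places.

Rescale P_2 by 1/(-1): 4x + z = -12. Then distance = |12 − (-12)| / √17 ≈ 5.821.

5.821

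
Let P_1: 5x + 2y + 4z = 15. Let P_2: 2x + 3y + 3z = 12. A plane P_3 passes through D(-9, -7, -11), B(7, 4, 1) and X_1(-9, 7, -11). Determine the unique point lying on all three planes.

DB = (16, 11, 12), DX_1 = (0, 14, 0); a normal to P_3 is DB × DX_1 = (-168, 0, 224).
Using D: P_3 has equation -168x + 224z = -952.
Solving the 3×3 linear system 5x + 2y + 4z = 15, 2x + 3y + 3z = 12, -168x + 224z = -952 (e.g. by elimination or Cramer's rule, determinant = 3472) gives (3, 4, -2).

(3, 4, -2)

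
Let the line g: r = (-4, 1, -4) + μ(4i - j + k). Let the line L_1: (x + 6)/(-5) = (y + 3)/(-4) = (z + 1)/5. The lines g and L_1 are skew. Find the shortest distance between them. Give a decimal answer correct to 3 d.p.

L_1 has direction (-5, -4, 5) through (-6, -3, -1).
Common perpendicular direction n = (4, -1, 1) × (-5, -4, 5) = (-1, -25, -21).
With w = (-6, -3, -1) − (-4, 1, -4) = (-2, -4, 3), w · n = 39.
Distance = |w · n| / |n| = |39| / √1067 ≈ 1.194.

1.194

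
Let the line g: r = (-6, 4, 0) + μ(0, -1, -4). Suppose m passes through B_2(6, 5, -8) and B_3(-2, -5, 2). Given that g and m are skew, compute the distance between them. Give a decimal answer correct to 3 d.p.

A direction vector for m is B_3 − B_2 = (-8, -10, 10).
Common perpendicular direction n = (0, -1, -4) × (-8, -10, 10) = (-50, 32, -8).
With w = (6, 5, -8) − (-6, 4, 0) = (12, 1, -8), w · n = -504.
Distance = |w · n| / |n| = |-504| / √3588 ≈ 8.414.

8.414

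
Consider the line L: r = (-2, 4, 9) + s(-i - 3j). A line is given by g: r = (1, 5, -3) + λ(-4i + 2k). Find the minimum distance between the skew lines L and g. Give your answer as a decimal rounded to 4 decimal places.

9.4363

Common perpendicular direction n = (-1, -3, 0) × (-4, 0, 2) = (-6, 2, -12).
With w = (1, 5, -3) − (-2, 4, 9) = (3, 1, -12), w · n = 128.
Distance = |w · n| / |n| = |128| / √184 ≈ 9.4363.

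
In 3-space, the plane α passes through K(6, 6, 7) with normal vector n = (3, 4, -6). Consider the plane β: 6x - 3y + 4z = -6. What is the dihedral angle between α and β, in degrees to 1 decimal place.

72.8

α: n·r = n·K gives 3x + 4y - 6z = 0.
cos θ = |n₁·n₂| / (|n₁||n₂|) = |-18| / (√61 · √61).
θ = arccos(0.29508) ≈ 72.8°.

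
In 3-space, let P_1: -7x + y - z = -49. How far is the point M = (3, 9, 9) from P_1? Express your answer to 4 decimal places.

3.9208

n·M − d = (-7)·(3) + (1)·(9) + (-1)·(9) − (-49) = 28; |n| = √51.
Distance = |28| / √51 = 28/√51 ≈ 3.9208.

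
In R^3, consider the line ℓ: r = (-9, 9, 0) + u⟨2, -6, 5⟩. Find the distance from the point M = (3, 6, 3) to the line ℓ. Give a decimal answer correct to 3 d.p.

Taking (-9, 9, 0) on ℓ with direction v = (2, -6, 5): w = M − (-9, 9, 0) = (12, -3, 3), and w × v = (3, -54, -66).
Distance = |w × v| / |v| = √7281 / √65 ≈ 10.584.

10.584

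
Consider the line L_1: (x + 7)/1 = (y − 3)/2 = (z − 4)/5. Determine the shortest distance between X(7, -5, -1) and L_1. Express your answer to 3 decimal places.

16.146

L_1 has direction (1, 2, 5) through (-7, 3, 4).
Taking (-7, 3, 4) on L_1 with direction v = (1, 2, 5): w = X − (-7, 3, 4) = (14, -8, -5), and w × v = (-30, -75, 36).
Distance = |w × v| / |v| = √7821 / √30 ≈ 16.146.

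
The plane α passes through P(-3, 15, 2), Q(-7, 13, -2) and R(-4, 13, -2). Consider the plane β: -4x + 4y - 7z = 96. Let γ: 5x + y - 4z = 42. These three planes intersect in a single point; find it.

(0, 10, -8)

PQ = (-4, -2, -4), PR = (-1, -2, -4); a normal to α is PQ × PR = (0, -12, 6).
Using P: α has equation -12y + 6z = -168.
Solving the 3×3 linear system -12y + 6z = -168, -4x + 4y - 7z = 96, 5x + y - 4z = 42 (e.g. by elimination or Cramer's rule, determinant = 468) gives (0, 10, -8).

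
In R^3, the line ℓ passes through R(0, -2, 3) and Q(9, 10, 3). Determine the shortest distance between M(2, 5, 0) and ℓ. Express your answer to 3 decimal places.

A direction vector for ℓ is Q − R = (9, 12, 0).
Taking (0, -2, 3) on ℓ with direction v = (9, 12, 0): w = M − (0, -2, 3) = (2, 7, -3), and w × v = (36, -27, -39).
Distance = |w × v| / |v| = √3546 / √225 ≈ 3.970.

3.970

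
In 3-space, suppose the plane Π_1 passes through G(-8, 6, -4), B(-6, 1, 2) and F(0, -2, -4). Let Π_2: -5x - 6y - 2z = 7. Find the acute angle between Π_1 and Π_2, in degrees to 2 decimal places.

7.13

GB = (2, -5, 6), GF = (8, -8, 0); a normal to Π_1 is GB × GF = (48, 48, 24).
Using G: Π_1 has equation 48x + 48y + 24z = -192.
cos θ = |n₁·n₂| / (|n₁||n₂|) = |-576| / (√5184 · √65).
θ = arccos(0.99228) ≈ 7.13°.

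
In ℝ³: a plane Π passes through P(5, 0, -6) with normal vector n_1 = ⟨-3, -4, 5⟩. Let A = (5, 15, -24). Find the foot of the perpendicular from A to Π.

(-4, 3, -9)

Π: n_1·r = n_1·P gives -3x - 4y + 5z = -45.
Foot = A − λn with λ = (n·A − d)/|n|² = (-195 − (-45))/50 = -3.
Foot = (5, 15, -24) − (-3)·(-3, -4, 5) = (-4, 3, -9).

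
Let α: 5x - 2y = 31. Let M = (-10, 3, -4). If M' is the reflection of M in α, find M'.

(20, -9, -4)

λ = (n·M − d)/|n|² = (-56 − 31)/29 = -3.
Reflection = M − 2λn = (-10, 3, -4) − (-6)·(5, -2, 0) = (20, -9, -4).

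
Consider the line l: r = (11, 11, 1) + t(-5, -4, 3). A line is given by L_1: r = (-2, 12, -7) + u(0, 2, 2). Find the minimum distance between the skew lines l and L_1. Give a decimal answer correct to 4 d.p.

Common perpendicular direction n = (-5, -4, 3) × (0, 2, 2) = (-14, 10, -10).
With w = (-2, 12, -7) − (11, 11, 1) = (-13, 1, -8), w · n = 272.
Distance = |w · n| / |n| = |272| / √396 ≈ 13.6685.

13.6685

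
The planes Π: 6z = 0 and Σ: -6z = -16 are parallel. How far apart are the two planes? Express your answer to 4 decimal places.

2.6667

Rescale Σ by 1/(-1): 6z = 16. Then distance = |0 − 16| / √36 ≈ 2.6667.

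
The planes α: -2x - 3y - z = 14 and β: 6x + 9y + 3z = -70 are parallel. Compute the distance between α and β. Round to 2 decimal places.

2.49

Rescale β by 1/(-3): -2x - 3y - z = 70/3. Then distance = |14 − (70/3)| / √14 ≈ 2.49.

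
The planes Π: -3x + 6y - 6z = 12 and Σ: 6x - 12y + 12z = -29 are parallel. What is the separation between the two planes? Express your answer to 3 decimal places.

0.278

Rescale Σ by 1/(-2): -3x + 6y - 6z = 29/2. Then distance = |12 − (29/2)| / √81 ≈ 0.278.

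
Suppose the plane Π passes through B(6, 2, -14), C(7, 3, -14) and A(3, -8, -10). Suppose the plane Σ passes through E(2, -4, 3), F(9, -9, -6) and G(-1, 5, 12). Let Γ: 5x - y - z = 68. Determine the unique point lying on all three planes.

(11, -7, -6)

BC = (1, 1, 0), BA = (-3, -10, 4); a normal to Π is BC × BA = (4, -4, -7).
Using B: Π has equation 4x - 4y - 7z = 114.
EF = (7, -5, -9), EG = (-3, 9, 9); a normal to Σ is EF × EG = (36, -36, 48).
Using E: Σ has equation 36x - 36y + 48z = 360.
Solving the 3×3 linear system 4x - 4y - 7z = 114, 36x - 36y + 48z = 360, 5x - y - z = 68 (e.g. by elimination or Cramer's rule, determinant = -1776) gives (11, -7, -6).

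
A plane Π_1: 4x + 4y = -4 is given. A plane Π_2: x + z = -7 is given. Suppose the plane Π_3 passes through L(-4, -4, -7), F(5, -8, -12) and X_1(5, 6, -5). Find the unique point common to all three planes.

LF = (9, -4, -5), LX_1 = (9, 10, 2); a normal to Π_3 is LF × LX_1 = (42, -63, 126).
Using L: Π_3 has equation 42x - 63y + 126z = -798.
Solving the 3×3 linear system 4x + 4y = -4, x + z = -7, 42x - 63y + 126z = -798 (e.g. by elimination or Cramer's rule, determinant = -84) gives (-1, 0, -6).

(-1, 0, -6)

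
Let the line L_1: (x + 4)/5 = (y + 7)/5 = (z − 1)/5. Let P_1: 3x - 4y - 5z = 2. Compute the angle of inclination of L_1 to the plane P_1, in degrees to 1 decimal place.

29.3

L_1 has direction (5, 5, 5) through (-4, -7, 1).
sin θ = |n·v| / (|n||v|) = |-30| / (√50 · √75) = 0.48990.
θ ≈ 29.3°.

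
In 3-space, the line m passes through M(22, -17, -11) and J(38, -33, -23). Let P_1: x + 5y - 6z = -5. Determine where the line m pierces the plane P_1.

(6, -1, 1)

A direction vector for m is J − M = (16, -16, -12).
Substitute r = (22, -17, -11) + t(16, -16, -12) into the plane: 3 + 8t = -5, so t = -1.
Intersection: (22, -17, -11) + (-1)·(16, -16, -12) = (6, -1, 1).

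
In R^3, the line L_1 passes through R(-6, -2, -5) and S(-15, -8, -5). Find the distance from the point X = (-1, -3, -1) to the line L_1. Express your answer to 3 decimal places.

5.385

A direction vector for L_1 is S − R = (-9, -6, 0).
Taking (-6, -2, -5) on L_1 with direction v = (-9, -6, 0): w = X − (-6, -2, -5) = (5, -1, 4), and w × v = (24, -36, -39).
Distance = |w × v| / |v| = √3393 / √117 ≈ 5.385.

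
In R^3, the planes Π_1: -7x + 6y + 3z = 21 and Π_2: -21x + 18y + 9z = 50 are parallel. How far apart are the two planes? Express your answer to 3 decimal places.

Rescale Π_2 by 1/3: -7x + 6y + 3z = 50/3. Then distance = |21 − (50/3)| / √94 ≈ 0.447.

0.447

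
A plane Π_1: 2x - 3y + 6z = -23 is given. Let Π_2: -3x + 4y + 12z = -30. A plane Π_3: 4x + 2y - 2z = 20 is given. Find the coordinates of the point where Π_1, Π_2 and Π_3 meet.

(2, 3, -3)

Solving the 3×3 linear system 2x - 3y + 6z = -23, -3x + 4y + 12z = -30, 4x + 2y - 2z = 20 (e.g. by elimination or Cramer's rule, determinant = -322) gives (2, 3, -3).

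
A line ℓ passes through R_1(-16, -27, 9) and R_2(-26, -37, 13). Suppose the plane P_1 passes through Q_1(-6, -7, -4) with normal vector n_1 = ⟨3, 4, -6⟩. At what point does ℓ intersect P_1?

(4, -7, 1)

A direction vector for ℓ is R_2 − R_1 = (-10, -10, 4).
P_1: n_1·r = n_1·Q_1 gives 3x + 4y - 6z = -22.
Substitute r = (-16, -27, 9) + t(-10, -10, 4) into the plane: -210 + (-94)t = -22, so t = -2.
Intersection: (-16, -27, 9) + (-2)·(-10, -10, 4) = (4, -7, 1).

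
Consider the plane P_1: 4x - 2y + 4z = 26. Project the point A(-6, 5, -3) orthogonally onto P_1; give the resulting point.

(2, 1, 5)

Foot = A − λn with λ = (n·A − d)/|n|² = (-46 − 26)/36 = -2.
Foot = (-6, 5, -3) − (-2)·(4, -2, 4) = (2, 1, 5).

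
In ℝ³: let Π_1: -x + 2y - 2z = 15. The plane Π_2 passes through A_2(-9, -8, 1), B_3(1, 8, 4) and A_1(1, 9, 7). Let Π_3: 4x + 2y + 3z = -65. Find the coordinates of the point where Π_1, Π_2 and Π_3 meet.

(-5, -6, -11)

A_2B_3 = (10, 16, 3), A_2A_1 = (10, 17, 6); a normal to Π_2 is A_2B_3 × A_2A_1 = (45, -30, 10).
Using A_2: Π_2 has equation 45x - 30y + 10z = -155.
Solving the 3×3 linear system -x + 2y - 2z = 15, 45x - 30y + 10z = -155, 4x + 2y + 3z = -65 (e.g. by elimination or Cramer's rule, determinant = -500) gives (-5, -6, -11).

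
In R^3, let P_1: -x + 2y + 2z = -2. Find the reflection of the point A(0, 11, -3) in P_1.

(4, 3, -11)

λ = (n·A − d)/|n|² = (16 − (-2))/9 = 2.
Reflection = A − 2λn = (0, 11, -3) − 4·(-1, 2, 2) = (4, 3, -11).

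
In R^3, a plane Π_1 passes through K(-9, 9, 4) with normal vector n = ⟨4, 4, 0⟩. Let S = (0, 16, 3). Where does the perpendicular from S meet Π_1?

(-8, 8, 3)

Π_1: n·r = n·K gives 4x + 4y = 0.
Foot = S − λn with λ = (n·S − d)/|n|² = (64 − 0)/32 = 2.
Foot = (0, 16, 3) − 2·(4, 4, 0) = (-8, 8, 3).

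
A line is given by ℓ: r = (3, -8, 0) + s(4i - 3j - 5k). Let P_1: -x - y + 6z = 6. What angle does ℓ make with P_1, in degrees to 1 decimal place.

sin θ = |n·v| / (|n||v|) = |-31| / (√38 · √50) = 0.71119.
θ ≈ 45.3°.

45.3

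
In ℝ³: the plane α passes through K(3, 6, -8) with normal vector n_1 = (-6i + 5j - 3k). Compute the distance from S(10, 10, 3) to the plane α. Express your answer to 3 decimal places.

6.574

α: n_1·r = n_1·K gives -6x + 5y - 3z = 36.
n·S − d = (-6)·(10) + (5)·(10) + (-3)·(3) − 36 = -55; |n| = √70.
Distance = |-55| / √70 = 55/√70 ≈ 6.574.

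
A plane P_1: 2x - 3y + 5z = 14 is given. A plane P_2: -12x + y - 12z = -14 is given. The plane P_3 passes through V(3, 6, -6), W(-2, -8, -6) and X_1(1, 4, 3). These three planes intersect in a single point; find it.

(-1, -2, 2)

VW = (-5, -14, 0), VX_1 = (-2, -2, 9); a normal to P_3 is VW × VX_1 = (-126, 45, -18).
Using V: P_3 has equation -126x + 45y - 18z = 0.
Solving the 3×3 linear system 2x - 3y + 5z = 14, -12x + y - 12z = -14, -126x + 45y - 18z = 0 (e.g. by elimination or Cramer's rule, determinant = -4914) gives (-1, -2, 2).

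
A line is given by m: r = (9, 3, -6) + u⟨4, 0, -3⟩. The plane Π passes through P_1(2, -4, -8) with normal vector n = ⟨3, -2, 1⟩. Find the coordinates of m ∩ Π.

(5, 3, -3)

Π: n·r = n·P_1 gives 3x - 2y + z = 6.
Substitute r = (9, 3, -6) + t(4, 0, -3) into the plane: 15 + 9t = 6, so t = -1.
Intersection: (9, 3, -6) + (-1)·(4, 0, -3) = (5, 3, -3).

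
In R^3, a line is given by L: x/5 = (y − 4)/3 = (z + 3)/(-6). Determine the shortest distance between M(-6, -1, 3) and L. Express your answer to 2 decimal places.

L has direction (5, 3, -6) through (0, 4, -3).
Taking (0, 4, -3) on L with direction v = (5, 3, -6): w = M − (0, 4, -3) = (-6, -5, 6), and w × v = (12, -6, 7).
Distance = |w × v| / |v| = √229 / √70 ≈ 1.81.

1.81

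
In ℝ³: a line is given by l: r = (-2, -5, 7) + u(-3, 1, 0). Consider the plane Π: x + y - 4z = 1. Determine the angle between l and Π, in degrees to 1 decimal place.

sin θ = |n·v| / (|n||v|) = |-2| / (√18 · √10) = 0.14907.
θ ≈ 8.6°.

8.6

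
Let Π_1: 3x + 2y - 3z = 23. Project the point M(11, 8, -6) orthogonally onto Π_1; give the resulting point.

Foot = M − λn with λ = (n·M − d)/|n|² = (67 − 23)/22 = 2.
Foot = (11, 8, -6) − 2·(3, 2, -3) = (5, 4, 0).

(5, 4, 0)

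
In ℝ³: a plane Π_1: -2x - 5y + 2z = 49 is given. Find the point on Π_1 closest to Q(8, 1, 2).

Foot = Q − λn with λ = (n·Q − d)/|n|² = (-17 − 49)/33 = -2.
Foot = (8, 1, 2) − (-2)·(-2, -5, 2) = (4, -9, 6).

(4, -9, 6)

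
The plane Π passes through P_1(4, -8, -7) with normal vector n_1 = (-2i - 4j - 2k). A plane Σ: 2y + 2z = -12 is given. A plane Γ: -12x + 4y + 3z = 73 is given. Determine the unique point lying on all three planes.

(-8, -5, -1)

Π: n_1·r = n_1·P_1 gives -2x - 4y - 2z = 38.
Solving the 3×3 linear system -2x - 4y - 2z = 38, 2y + 2z = -12, -12x + 4y + 3z = 73 (e.g. by elimination or Cramer's rule, determinant = 52) gives (-8, -5, -1).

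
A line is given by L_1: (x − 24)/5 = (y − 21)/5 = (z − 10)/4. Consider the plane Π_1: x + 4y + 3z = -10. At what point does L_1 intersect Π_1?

(4, 1, -6)

L_1 has direction (5, 5, 4) through (24, 21, 10).
Substitute r = (24, 21, 10) + t(5, 5, 4) into the plane: 138 + 37t = -10, so t = -4.
Intersection: (24, 21, 10) + (-4)·(5, 5, 4) = (4, 1, -6).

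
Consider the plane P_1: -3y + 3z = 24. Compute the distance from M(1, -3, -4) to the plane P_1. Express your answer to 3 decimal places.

n·M − d = (0)·(1) + (-3)·(-3) + (3)·(-4) − 24 = -27; |n| = √18.
Distance = |-27| / √18 = 27/√18 ≈ 6.364.

6.364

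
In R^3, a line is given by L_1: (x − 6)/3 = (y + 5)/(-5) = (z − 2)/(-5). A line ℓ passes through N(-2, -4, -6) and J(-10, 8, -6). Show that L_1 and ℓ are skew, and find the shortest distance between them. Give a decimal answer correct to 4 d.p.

5.6493

L_1 has direction (3, -5, -5) through (6, -5, 2).
A direction vector for ℓ is J − N = (-8, 12, 0).
Common perpendicular direction n = (3, -5, -5) × (-8, 12, 0) = (60, 40, -4).
With w = (-2, -4, -6) − (6, -5, 2) = (-8, 1, -8), w · n = -408.
Since n ≠ 0 the lines are not parallel, and w · n = -408 ≠ 0 so they do not intersect; hence they are skew.
Distance = |w · n| / |n| = |-408| / √5216 ≈ 5.6493.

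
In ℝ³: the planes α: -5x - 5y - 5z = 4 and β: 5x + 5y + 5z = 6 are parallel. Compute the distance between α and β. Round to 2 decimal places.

1.15

Rescale β by 1/(-1): -5x - 5y - 5z = -6. Then distance = |4 − (-6)| / √75 ≈ 1.15.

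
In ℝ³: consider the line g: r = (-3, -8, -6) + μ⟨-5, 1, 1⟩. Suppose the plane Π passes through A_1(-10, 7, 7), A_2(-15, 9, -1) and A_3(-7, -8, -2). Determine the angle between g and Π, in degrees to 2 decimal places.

A_1A_2 = (-5, 2, -8), A_1A_3 = (3, -15, -9); a normal to Π is A_1A_2 × A_1A_3 = (-138, -69, 69).
Using A_1: Π has equation -138x - 69y + 69z = 1380.
sin θ = |n·v| / (|n||v|) = |690| / (√28566 · √27) = 0.78567.
θ ≈ 51.78°.

51.78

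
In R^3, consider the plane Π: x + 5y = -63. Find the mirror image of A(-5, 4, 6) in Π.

λ = (n·A − d)/|n|² = (15 − (-63))/26 = 3.
Reflection = A − 2λn = (-5, 4, 6) − 6·(1, 5, 0) = (-11, -26, 6).

(-11, -26, 6)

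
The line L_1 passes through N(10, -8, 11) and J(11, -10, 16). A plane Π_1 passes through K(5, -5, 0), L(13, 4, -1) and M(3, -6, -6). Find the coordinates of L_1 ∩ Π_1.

(7, -2, -4)

A direction vector for L_1 is J − N = (1, -2, 5).
KL = (8, 9, -1), KM = (-2, -1, -6); a normal to Π_1 is KL × KM = (-55, 50, 10).
Using K: Π_1 has equation -55x + 50y + 10z = -525.
Substitute r = (10, -8, 11) + t(1, -2, 5) into the plane: -840 + (-105)t = -525, so t = -3.
Intersection: (10, -8, 11) + (-3)·(1, -2, 5) = (7, -2, -4).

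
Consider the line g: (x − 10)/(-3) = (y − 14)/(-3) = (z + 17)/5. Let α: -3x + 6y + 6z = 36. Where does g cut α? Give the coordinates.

g has direction (-3, -3, 5) through (10, 14, -17).
Substitute r = (10, 14, -17) + t(-3, -3, 5) into the plane: -48 + 21t = 36, so t = 4.
Intersection: (10, 14, -17) + 4·(-3, -3, 5) = (-2, 2, 3).

(-2, 2, 3)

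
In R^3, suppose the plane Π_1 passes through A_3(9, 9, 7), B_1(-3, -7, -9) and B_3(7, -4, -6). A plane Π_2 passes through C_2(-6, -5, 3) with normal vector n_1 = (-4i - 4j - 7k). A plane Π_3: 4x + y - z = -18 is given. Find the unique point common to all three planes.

A_3B_1 = (-12, -16, -16), A_3B_3 = (-2, -13, -13); a normal to Π_1 is A_3B_1 × A_3B_3 = (0, -124, 124).
Using A_3: Π_1 has equation -124y + 124z = -248.
Π_2: n_1·r = n_1·C_2 gives -4x - 4y - 7z = 23.
Solving the 3×3 linear system -124y + 124z = -248, -4x - 4y - 7z = 23, 4x + y - z = -18 (e.g. by elimination or Cramer's rule, determinant = 5456) gives (-5, 1, -1).

(-5, 1, -1)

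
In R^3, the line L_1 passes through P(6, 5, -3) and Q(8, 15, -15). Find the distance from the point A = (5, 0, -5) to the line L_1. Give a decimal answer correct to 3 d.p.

A direction vector for L_1 is Q − P = (2, 10, -12).
Taking (6, 5, -3) on L_1 with direction v = (2, 10, -12): w = A − (6, 5, -3) = (-1, -5, -2), and w × v = (80, -16, 0).
Distance = |w × v| / |v| = √6656 / √248 ≈ 5.181.

5.181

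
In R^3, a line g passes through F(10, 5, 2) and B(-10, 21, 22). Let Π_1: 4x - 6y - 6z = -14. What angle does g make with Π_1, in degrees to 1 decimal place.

A direction vector for g is B − F = (-20, 16, 20).
sin θ = |n·v| / (|n||v|) = |-296| / (√88 · √1056) = 0.97100.
θ ≈ 76.2°.

76.2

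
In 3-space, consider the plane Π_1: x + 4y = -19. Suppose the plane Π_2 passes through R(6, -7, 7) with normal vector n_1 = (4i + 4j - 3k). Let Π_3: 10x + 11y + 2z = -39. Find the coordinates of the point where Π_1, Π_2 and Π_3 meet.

(1, -5, 3)

Π_2: n_1·r = n_1·R gives 4x + 4y - 3z = -25.
Solving the 3×3 linear system x + 4y = -19, 4x + 4y - 3z = -25, 10x + 11y + 2z = -39 (e.g. by elimination or Cramer's rule, determinant = -111) gives (1, -5, 3).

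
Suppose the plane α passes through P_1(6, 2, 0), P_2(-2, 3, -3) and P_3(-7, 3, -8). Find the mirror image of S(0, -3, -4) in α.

(2, 7, -6)

P_1P_2 = (-8, 1, -3), P_1P_3 = (-13, 1, -8); a normal to α is P_1P_2 × P_1P_3 = (-5, -25, 5).
Using P_1: α has equation -5x - 25y + 5z = -80.
λ = (n·S − d)/|n|² = (55 − (-80))/675 = 1/5.
Reflection = S − 2λn = (0, -3, -4) − (2/5)·(-5, -25, 5) = (2, 7, -6).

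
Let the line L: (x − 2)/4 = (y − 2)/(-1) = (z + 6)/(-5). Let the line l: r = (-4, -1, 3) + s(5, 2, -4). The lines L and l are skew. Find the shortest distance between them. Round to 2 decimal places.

L has direction (4, -1, -5) through (2, 2, -6).
Common perpendicular direction n = (4, -1, -5) × (5, 2, -4) = (14, -9, 13).
With w = (-4, -1, 3) − (2, 2, -6) = (-6, -3, 9), w · n = 60.
Distance = |w · n| / |n| = |60| / √446 ≈ 2.84.

2.84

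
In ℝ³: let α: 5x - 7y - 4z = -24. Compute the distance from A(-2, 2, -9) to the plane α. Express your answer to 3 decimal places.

3.795

n·A − d = (5)·(-2) + (-7)·(2) + (-4)·(-9) − (-24) = 36; |n| = √90.
Distance = |36| / √90 = 36/√90 ≈ 3.795.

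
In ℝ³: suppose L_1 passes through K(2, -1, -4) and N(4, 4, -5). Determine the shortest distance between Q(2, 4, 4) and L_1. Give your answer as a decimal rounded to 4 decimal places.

A direction vector for L_1 is N − K = (2, 5, -1).
Taking (2, -1, -4) on L_1 with direction v = (2, 5, -1): w = Q − (2, -1, -4) = (0, 5, 8), and w × v = (-45, 16, -10).
Distance = |w × v| / |v| = √2381 / √30 ≈ 8.9088.

8.9088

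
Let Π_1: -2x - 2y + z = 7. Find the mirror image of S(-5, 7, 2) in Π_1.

λ = (n·S − d)/|n|² = (-2 − 7)/9 = -1.
Reflection = S − 2λn = (-5, 7, 2) − (-2)·(-2, -2, 1) = (-9, 3, 4).

(-9, 3, 4)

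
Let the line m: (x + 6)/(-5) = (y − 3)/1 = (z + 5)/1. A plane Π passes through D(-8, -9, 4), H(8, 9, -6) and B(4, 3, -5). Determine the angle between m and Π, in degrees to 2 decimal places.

m has direction (-5, 1, 1) through (-6, 3, -5).
DH = (16, 18, -10), DB = (12, 12, -9); a normal to Π is DH × DB = (-42, 24, -24).
Using D: Π has equation -42x + 24y - 24z = 24.
sin θ = |n·v| / (|n||v|) = |210| / (√2916 · √27) = 0.74842.
θ ≈ 48.45°.

48.45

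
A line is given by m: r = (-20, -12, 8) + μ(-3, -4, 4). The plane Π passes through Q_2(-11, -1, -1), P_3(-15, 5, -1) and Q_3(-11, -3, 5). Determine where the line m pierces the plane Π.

Q_2P_3 = (-4, 6, 0), Q_2Q_3 = (0, -2, 6); a normal to Π is Q_2P_3 × Q_2Q_3 = (36, 24, 8).
Using Q_2: Π has equation 36x + 24y + 8z = -428.
Substitute r = (-20, -12, 8) + t(-3, -4, 4) into the plane: -944 + (-172)t = -428, so t = -3.
Intersection: (-20, -12, 8) + (-3)·(-3, -4, 4) = (-11, 0, -4).

(-11, 0, -4)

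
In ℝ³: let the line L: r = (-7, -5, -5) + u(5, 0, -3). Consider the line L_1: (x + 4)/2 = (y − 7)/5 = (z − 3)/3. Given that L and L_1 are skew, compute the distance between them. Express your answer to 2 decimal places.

L_1 has direction (2, 5, 3) through (-4, 7, 3).
Common perpendicular direction n = (5, 0, -3) × (2, 5, 3) = (15, -21, 25).
With w = (-4, 7, 3) − (-7, -5, -5) = (3, 12, 8), w · n = -7.
Distance = |w · n| / |n| = |-7| / √1291 ≈ 0.19.

0.19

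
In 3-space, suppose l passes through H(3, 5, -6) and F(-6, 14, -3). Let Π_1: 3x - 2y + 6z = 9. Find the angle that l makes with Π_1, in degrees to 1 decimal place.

A direction vector for l is F − H = (-9, 9, 3).
sin θ = |n·v| / (|n||v|) = |-27| / (√49 · √171) = 0.29496.
θ ≈ 17.2°.

17.2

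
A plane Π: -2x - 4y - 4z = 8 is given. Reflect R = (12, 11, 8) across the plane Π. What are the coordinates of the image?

(0, -13, -16)

λ = (n·R − d)/|n|² = (-100 − 8)/36 = -3.
Reflection = R − 2λn = (12, 11, 8) − (-6)·(-2, -4, -4) = (0, -13, -16).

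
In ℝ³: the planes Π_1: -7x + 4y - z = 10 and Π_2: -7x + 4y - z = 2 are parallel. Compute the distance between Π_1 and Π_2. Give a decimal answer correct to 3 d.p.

0.985

Same normal n = (-7, 4, -1) with |n| = √66; distance = |10 − 2| / |n| = 8/√66 ≈ 0.985.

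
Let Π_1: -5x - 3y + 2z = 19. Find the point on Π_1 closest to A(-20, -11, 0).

(-5, -2, -6)

Foot = A − λn with λ = (n·A − d)/|n|² = (133 − 19)/38 = 3.
Foot = (-20, -11, 0) − 3·(-5, -3, 2) = (-5, -2, -6).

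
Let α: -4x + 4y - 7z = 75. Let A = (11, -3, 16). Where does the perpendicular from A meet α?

Foot = A − λn with λ = (n·A − d)/|n|² = (-168 − 75)/81 = -3.
Foot = (11, -3, 16) − (-3)·(-4, 4, -7) = (-1, 9, -5).

(-1, 9, -5)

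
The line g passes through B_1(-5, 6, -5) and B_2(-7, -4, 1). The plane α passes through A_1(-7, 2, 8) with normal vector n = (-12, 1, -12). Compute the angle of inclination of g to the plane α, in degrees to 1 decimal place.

A direction vector for g is B_2 − B_1 = (-2, -10, 6).
α: n·r = n·A_1 gives -12x + y - 12z = -10.
sin θ = |n·v| / (|n||v|) = |-58| / (√289 · √140) = 0.28835.
θ ≈ 16.8°.

16.8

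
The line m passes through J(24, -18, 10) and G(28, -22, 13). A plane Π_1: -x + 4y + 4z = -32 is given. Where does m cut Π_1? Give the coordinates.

(12, -6, 1)

A direction vector for m is G − J = (4, -4, 3).
Substitute r = (24, -18, 10) + t(4, -4, 3) into the plane: -56 + (-8)t = -32, so t = -3.
Intersection: (24, -18, 10) + (-3)·(4, -4, 3) = (12, -6, 1).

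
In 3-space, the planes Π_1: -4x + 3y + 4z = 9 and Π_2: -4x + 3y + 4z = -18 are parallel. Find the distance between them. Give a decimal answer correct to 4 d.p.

Same normal n = (-4, 3, 4) with |n| = √41; distance = |9 − (-18)| / |n| = 27/√41 ≈ 4.2167.

4.2167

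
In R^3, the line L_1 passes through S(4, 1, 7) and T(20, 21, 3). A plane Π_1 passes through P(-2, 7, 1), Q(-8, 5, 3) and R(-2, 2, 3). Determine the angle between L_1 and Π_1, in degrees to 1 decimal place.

14.7

A direction vector for L_1 is T − S = (16, 20, -4).
PQ = (-6, -2, 2), PR = (0, -5, 2); a normal to Π_1 is PQ × PR = (6, 12, 30).
Using P: Π_1 has equation 6x + 12y + 30z = 102.
sin θ = |n·v| / (|n||v|) = |216| / (√1080 · √672) = 0.25355.
θ ≈ 14.7°.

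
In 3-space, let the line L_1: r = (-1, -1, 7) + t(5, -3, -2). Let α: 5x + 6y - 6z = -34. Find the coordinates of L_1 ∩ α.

Substitute r = (-1, -1, 7) + t(5, -3, -2) into the plane: -53 + 19t = -34, so t = 1.
Intersection: (-1, -1, 7) + 1·(5, -3, -2) = (4, -4, 5).

(4, -4, 5)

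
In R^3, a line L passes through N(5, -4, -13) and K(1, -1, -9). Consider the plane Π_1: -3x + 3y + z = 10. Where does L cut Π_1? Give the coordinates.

(-3, 2, -5)

A direction vector for L is K − N = (-4, 3, 4).
Substitute r = (5, -4, -13) + t(-4, 3, 4) into the plane: -40 + 25t = 10, so t = 2.
Intersection: (5, -4, -13) + 2·(-4, 3, 4) = (-3, 2, -5).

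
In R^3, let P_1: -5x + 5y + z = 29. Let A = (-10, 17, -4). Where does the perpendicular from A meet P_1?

Foot = A − λn with λ = (n·A − d)/|n|² = (131 − 29)/51 = 2.
Foot = (-10, 17, -4) − 2·(-5, 5, 1) = (0, 7, -6).

(0, 7, -6)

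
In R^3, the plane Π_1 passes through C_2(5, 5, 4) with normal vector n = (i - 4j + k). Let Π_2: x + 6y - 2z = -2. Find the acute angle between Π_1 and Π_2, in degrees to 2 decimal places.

23.04

Π_1: n·r = n·C_2 gives x - 4y + z = -11.
cos θ = |n₁·n₂| / (|n₁||n₂|) = |-25| / (√18 · √41).
θ = arccos(0.92026) ≈ 23.04°.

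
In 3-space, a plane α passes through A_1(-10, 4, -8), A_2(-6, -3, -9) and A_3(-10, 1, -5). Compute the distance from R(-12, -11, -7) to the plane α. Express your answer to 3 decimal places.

7.348

A_1A_2 = (4, -7, -1), A_1A_3 = (0, -3, 3); a normal to α is A_1A_2 × A_1A_3 = (-24, -12, -12).
Using A_1: α has equation -24x - 12y - 12z = 288.
n·R − d = (-24)·(-12) + (-12)·(-11) + (-12)·(-7) − 288 = 216; |n| = √864.
Distance = |216| / √864 = 216/√864 ≈ 7.348.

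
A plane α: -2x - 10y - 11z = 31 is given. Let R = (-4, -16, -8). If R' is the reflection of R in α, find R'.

(0, 4, 14)

λ = (n·R − d)/|n|² = (256 − 31)/225 = 1.
Reflection = R − 2λn = (-4, -16, -8) − 2·(-2, -10, -11) = (0, 4, 14).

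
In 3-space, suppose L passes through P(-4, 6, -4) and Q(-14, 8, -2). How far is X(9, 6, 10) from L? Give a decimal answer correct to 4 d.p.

16.3911

A direction vector for L is Q − P = (-10, 2, 2).
Taking (-4, 6, -4) on L with direction v = (-10, 2, 2): w = X − (-4, 6, -4) = (13, 0, 14), and w × v = (-28, -166, 26).
Distance = |w × v| / |v| = √29016 / √108 ≈ 16.3911.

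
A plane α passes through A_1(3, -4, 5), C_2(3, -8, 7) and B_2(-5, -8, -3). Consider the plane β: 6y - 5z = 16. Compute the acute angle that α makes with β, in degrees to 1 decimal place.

A_1C_2 = (0, -4, 2), A_1B_2 = (-8, -4, -8); a normal to α is A_1C_2 × A_1B_2 = (40, -16, -32).
Using A_1: α has equation 40x - 16y - 32z = 24.
cos θ = |n₁·n₂| / (|n₁||n₂|) = |64| / (√2880 · √61).
θ = arccos(0.15269) ≈ 81.2°.

81.2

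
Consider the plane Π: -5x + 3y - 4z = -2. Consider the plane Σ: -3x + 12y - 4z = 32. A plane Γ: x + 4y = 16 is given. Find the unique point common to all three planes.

Solving the 3×3 linear system -5x + 3y - 4z = -2, -3x + 12y - 4z = 32, x + 4y = 16 (e.g. by elimination or Cramer's rule, determinant = 4) gives (8, 2, -8).

(8, 2, -8)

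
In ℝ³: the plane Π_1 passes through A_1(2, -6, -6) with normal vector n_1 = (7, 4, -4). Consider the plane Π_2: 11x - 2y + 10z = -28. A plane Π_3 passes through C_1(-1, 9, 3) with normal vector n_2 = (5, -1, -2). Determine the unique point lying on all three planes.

(-2, 8, 1)

Π_1: n_1·r = n_1·A_1 gives 7x + 4y - 4z = 14.
Π_3: n_2·r = n_2·C_1 gives 5x - y - 2z = -20.
Solving the 3×3 linear system 7x + 4y - 4z = 14, 11x - 2y + 10z = -28, 5x - y - 2z = -20 (e.g. by elimination or Cramer's rule, determinant = 390) gives (-2, 8, 1).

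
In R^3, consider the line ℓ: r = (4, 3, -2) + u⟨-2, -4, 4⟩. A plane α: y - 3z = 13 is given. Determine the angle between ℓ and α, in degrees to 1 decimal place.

57.5

sin θ = |n·v| / (|n||v|) = |-16| / (√10 · √36) = 0.84327.
θ ≈ 57.5°.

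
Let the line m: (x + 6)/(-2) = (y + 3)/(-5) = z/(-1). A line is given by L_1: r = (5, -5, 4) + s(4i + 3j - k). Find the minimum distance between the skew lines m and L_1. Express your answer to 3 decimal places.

9.067

m has direction (-2, -5, -1) through (-6, -3, 0).
Common perpendicular direction n = (-2, -5, -1) × (4, 3, -1) = (8, -6, 14).
With w = (5, -5, 4) − (-6, -3, 0) = (11, -2, 4), w · n = 156.
Distance = |w · n| / |n| = |156| / √296 ≈ 9.067.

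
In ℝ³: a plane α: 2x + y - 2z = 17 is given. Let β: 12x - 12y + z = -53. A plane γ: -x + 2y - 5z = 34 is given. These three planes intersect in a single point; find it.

(1, 5, -5)

Solving the 3×3 linear system 2x + y - 2z = 17, 12x - 12y + z = -53, -x + 2y - 5z = 34 (e.g. by elimination or Cramer's rule, determinant = 151) gives (1, 5, -5).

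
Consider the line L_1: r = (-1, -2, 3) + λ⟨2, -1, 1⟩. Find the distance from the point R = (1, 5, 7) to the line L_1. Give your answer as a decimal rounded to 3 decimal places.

8.297

Taking (-1, -2, 3) on L_1 with direction v = (2, -1, 1): w = R − (-1, -2, 3) = (2, 7, 4), and w × v = (11, 6, -16).
Distance = |w × v| / |v| = √413 / √6 ≈ 8.297.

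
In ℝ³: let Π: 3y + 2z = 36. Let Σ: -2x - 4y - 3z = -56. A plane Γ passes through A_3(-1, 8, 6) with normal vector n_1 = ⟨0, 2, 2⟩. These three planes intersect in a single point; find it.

Γ: n_1·r = n_1·A_3 gives 2y + 2z = 28.
Solving the 3×3 linear system 3y + 2z = 36, -2x - 4y - 3z = -56, 2y + 2z = 28 (e.g. by elimination or Cramer's rule, determinant = 4) gives (3, 8, 6).

(3, 8, 6)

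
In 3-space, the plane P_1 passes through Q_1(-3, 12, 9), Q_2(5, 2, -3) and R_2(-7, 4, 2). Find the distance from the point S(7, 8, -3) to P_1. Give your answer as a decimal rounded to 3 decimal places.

3.830

Q_1Q_2 = (8, -10, -12), Q_1R_2 = (-4, -8, -7); a normal to P_1 is Q_1Q_2 × Q_1R_2 = (-26, 104, -104).
Using Q_1: P_1 has equation -26x + 104y - 104z = 390.
n·S − d = (-26)·(7) + (104)·(8) + (-104)·(-3) − 390 = 572; |n| = √22308.
Distance = |572| / √22308 = 572/√22308 ≈ 3.830.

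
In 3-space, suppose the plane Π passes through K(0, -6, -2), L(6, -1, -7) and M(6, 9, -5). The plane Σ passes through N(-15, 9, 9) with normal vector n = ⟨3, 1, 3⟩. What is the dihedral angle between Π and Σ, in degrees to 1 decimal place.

21.3

KL = (6, 5, -5), KM = (6, 15, -3); a normal to Π is KL × KM = (60, -12, 60).
Using K: Π has equation 60x - 12y + 60z = -48.
Σ: n·r = n·N gives 3x + y + 3z = -9.
cos θ = |n₁·n₂| / (|n₁||n₂|) = |348| / (√7344 · √19).
θ = arccos(0.93161) ≈ 21.3°.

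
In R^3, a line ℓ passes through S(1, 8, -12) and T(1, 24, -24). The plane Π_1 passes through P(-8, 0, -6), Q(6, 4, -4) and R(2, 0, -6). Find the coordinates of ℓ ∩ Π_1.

A direction vector for ℓ is T − S = (0, 16, -12).
PQ = (14, 4, 2), PR = (10, 0, 0); a normal to Π_1 is PQ × PR = (0, 20, -40).
Using P: Π_1 has equation 20y - 40z = 240.
Substitute r = (1, 8, -12) + t(0, 16, -12) into the plane: 640 + 800t = 240, so t = -1/2.
Intersection: (1, 8, -12) + (-1/2)·(0, 16, -12) = (1, 0, -6).

(1, 0, -6)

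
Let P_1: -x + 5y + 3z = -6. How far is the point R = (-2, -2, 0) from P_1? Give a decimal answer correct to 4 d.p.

0.3381

n·R − d = (-1)·(-2) + (5)·(-2) + (3)·(0) − (-6) = -2; |n| = √35.
Distance = |-2| / √35 = 2/√35 ≈ 0.3381.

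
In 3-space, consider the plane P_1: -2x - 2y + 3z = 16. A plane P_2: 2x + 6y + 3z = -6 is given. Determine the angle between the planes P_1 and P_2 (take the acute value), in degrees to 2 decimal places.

75.96

cos θ = |n₁·n₂| / (|n₁||n₂|) = |-7| / (√17 · √49).
θ = arccos(0.24254) ≈ 75.96°.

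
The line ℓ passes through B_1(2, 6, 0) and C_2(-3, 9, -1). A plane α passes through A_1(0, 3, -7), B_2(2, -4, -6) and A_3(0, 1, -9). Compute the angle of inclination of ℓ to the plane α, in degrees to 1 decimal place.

A direction vector for ℓ is C_2 − B_1 = (-5, 3, -1).
A_1B_2 = (2, -7, 1), A_1A_3 = (0, -2, -2); a normal to α is A_1B_2 × A_1A_3 = (16, 4, -4).
Using A_1: α has equation 16x + 4y - 4z = 40.
sin θ = |n·v| / (|n||v|) = |-64| / (√288 · √35) = 0.63746.
θ ≈ 39.6°.

39.6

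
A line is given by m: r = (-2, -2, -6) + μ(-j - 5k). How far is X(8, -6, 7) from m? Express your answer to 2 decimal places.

11.91

Taking (-2, -2, -6) on m with direction v = (0, -1, -5): w = X − (-2, -2, -6) = (10, -4, 13), and w × v = (33, 50, -10).
Distance = |w × v| / |v| = √3689 / √26 ≈ 11.91.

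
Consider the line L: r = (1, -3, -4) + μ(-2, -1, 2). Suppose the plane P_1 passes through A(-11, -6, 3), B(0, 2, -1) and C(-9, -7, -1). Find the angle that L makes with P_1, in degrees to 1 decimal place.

AB = (11, 8, -4), AC = (2, -1, -4); a normal to P_1 is AB × AC = (-36, 36, -27).
Using A: P_1 has equation -36x + 36y - 27z = 99.
sin θ = |n·v| / (|n||v|) = |-18| / (√3321 · √9) = 0.10412.
θ ≈ 6.0°.

6.0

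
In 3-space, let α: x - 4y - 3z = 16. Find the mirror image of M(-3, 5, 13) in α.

λ = (n·M − d)/|n|² = (-62 − 16)/26 = -3.
Reflection = M − 2λn = (-3, 5, 13) − (-6)·(1, -4, -3) = (3, -19, -5).

(3, -19, -5)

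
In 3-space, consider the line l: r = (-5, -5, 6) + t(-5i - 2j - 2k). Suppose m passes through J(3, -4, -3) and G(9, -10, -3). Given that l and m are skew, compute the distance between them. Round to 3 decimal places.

10.729

A direction vector for m is G − J = (6, -6, 0).
Common perpendicular direction n = (-5, -2, -2) × (6, -6, 0) = (-12, -12, 42).
With w = (3, -4, -3) − (-5, -5, 6) = (8, 1, -9), w · n = -486.
Distance = |w · n| / |n| = |-486| / √2052 ≈ 10.729.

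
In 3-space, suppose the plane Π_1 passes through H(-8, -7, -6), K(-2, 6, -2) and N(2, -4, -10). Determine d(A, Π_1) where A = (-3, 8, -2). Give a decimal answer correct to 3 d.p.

HK = (6, 13, 4), HN = (10, 3, -4); a normal to Π_1 is HK × HN = (-64, 64, -112).
Using H: Π_1 has equation -64x + 64y - 112z = 736.
n·A − d = (-64)·(-3) + (64)·(8) + (-112)·(-2) − 736 = 192; |n| = √20736.
Distance = |192| / √20736 = 192/√20736 ≈ 1.333.

1.333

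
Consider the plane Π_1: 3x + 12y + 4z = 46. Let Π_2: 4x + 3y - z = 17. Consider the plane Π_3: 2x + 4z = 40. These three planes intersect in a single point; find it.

Solving the 3×3 linear system 3x + 12y + 4z = 46, 4x + 3y - z = 17, 2x + 4z = 40 (e.g. by elimination or Cramer's rule, determinant = -204) gives (6, 0, 7).

(6, 0, 7)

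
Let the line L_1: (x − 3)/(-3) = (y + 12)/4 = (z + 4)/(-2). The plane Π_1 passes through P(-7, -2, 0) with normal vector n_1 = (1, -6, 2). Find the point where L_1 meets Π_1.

(-3, -4, -8)

L_1 has direction (-3, 4, -2) through (3, -12, -4).
Π_1: n_1·r = n_1·P gives x - 6y + 2z = 5.
Substitute r = (3, -12, -4) + t(-3, 4, -2) into the plane: 67 + (-31)t = 5, so t = 2.
Intersection: (3, -12, -4) + 2·(-3, 4, -2) = (-3, -4, -8).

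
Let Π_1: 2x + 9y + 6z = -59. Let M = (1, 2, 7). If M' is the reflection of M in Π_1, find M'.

λ = (n·M − d)/|n|² = (62 − (-59))/121 = 1.
Reflection = M − 2λn = (1, 2, 7) − 2·(2, 9, 6) = (-3, -16, -5).

(-3, -16, -5)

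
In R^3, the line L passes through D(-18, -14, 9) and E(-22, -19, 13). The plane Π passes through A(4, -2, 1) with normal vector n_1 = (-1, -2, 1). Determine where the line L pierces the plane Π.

(-6, 1, -3)

A direction vector for L is E − D = (-4, -5, 4).
Π: n_1·r = n_1·A gives -x - 2y + z = 1.
Substitute r = (-18, -14, 9) + t(-4, -5, 4) into the plane: 55 + 18t = 1, so t = -3.
Intersection: (-18, -14, 9) + (-3)·(-4, -5, 4) = (-6, 1, -3).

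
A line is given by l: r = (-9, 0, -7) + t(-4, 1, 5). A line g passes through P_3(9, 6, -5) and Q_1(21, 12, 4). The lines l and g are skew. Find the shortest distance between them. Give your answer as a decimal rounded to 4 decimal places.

1.2039

A direction vector for g is Q_1 − P_3 = (12, 6, 9).
Common perpendicular direction n = (-4, 1, 5) × (12, 6, 9) = (-21, 96, -36).
With w = (9, 6, -5) − (-9, 0, -7) = (18, 6, 2), w · n = 126.
Distance = |w · n| / |n| = |126| / √10953 ≈ 1.2039.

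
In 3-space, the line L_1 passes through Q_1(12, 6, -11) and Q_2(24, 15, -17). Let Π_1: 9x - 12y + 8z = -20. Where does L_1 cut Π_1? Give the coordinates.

(4, 0, -7)

A direction vector for L_1 is Q_2 − Q_1 = (12, 9, -6).
Substitute r = (12, 6, -11) + t(12, 9, -6) into the plane: -52 + (-48)t = -20, so t = -2/3.
Intersection: (12, 6, -11) + (-2/3)·(12, 9, -6) = (4, 0, -7).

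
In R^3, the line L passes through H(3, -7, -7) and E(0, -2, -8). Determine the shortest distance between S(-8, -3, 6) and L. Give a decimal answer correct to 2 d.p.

A direction vector for L is E − H = (-3, 5, -1).
Taking (3, -7, -7) on L with direction v = (-3, 5, -1): w = S − (3, -7, -7) = (-11, 4, 13), and w × v = (-69, -50, -43).
Distance = |w × v| / |v| = √9110 / √35 ≈ 16.13.

16.13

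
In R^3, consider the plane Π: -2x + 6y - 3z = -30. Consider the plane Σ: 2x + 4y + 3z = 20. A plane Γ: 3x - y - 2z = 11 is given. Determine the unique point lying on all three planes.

(6, -1, 4)

Solving the 3×3 linear system -2x + 6y - 3z = -30, 2x + 4y + 3z = 20, 3x - y - 2z = 11 (e.g. by elimination or Cramer's rule, determinant = 130) gives (6, -1, 4).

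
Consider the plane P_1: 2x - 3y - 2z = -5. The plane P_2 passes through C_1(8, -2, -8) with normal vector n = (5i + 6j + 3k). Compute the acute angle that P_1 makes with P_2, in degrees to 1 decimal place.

P_2: n·r = n·C_1 gives 5x + 6y + 3z = 4.
cos θ = |n₁·n₂| / (|n₁||n₂|) = |-14| / (√17 · √70).
θ = arccos(0.40584) ≈ 66.1°.

66.1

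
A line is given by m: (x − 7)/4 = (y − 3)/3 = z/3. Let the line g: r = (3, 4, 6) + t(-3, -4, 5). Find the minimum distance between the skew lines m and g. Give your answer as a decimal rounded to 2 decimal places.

4.45

m has direction (4, 3, 3) through (7, 3, 0).
Common perpendicular direction n = (4, 3, 3) × (-3, -4, 5) = (27, -29, -7).
With w = (3, 4, 6) − (7, 3, 0) = (-4, 1, 6), w · n = -179.
Distance = |w · n| / |n| = |-179| / √1619 ≈ 4.45.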